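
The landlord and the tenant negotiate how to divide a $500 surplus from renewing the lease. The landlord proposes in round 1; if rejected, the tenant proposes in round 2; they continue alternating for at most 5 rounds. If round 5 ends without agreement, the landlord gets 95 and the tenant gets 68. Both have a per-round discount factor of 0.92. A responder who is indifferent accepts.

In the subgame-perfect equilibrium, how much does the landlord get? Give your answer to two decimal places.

383.34

Round 5 (the landlord proposes): the tenant gets 68 if talks fail, so the landlord offers 68 and keeps 432.
Round 4 (the tenant proposes): the landlord can get 432 next round, worth 0.92 × 432 = 397.44 now, so the tenant offers 397.44, keeping 102.56.
Round 3 (the landlord proposes): the tenant can get 102.56 next round, worth 0.92 × 102.56 = 94.3552 now. The landlord offers 94.3552 and keeps 500 − 94.3552 = 405.6448.
Round 2 (the tenant proposes): the landlord can get 405.6448 next round, worth 0.92 × 405.6448 = 373.193216 now. The tenant offers 373.193216 and keeps 500 − 373.193216 = 126.806784.
Round 1 (the landlord proposes): the tenant can get 126.806784 next round, worth 0.92 × 126.806784 = 116.66224128 now; the landlord offers that and keeps 383.33775872.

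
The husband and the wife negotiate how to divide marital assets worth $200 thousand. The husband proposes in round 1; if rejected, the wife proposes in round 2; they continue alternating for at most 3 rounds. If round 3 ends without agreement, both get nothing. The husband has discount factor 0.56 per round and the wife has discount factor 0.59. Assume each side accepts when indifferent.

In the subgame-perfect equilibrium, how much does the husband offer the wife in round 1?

51.92

Round 3 (the husband proposes): the wife will accept anything ≥ 0, so the husband offers 0 and keeps 200.
Round 2 (the wife proposes): the husband can get 200 next round, worth 0.56 × 200 = 112 now. The wife offers 112 and keeps 200 − 112 = 88.
Round 1 (the husband proposes): the wife can get 88 next round, worth 0.59 × 88 = 51.92 now, so the husband offers 51.92, keeping 148.08.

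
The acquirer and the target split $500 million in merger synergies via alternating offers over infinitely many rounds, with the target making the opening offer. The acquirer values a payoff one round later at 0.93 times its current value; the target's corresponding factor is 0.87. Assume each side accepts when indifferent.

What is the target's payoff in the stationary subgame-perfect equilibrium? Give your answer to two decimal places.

183.34

When the target proposes, the acquirer accepts any offer worth at least 0.93 times what the acquirer would get by proposing next round; and vice versa.
This gives x = 500 − 0.93y and y = 500 − 0.87x, where x and y are each side's share when it proposes.
Hence (1 − 0.93·0.87)x = 500(1 − 0.93), i.e. 0.1909·x = 35.
x ≈ 183.3421; the acquirer's share is 500 − x ≈ 316.6579.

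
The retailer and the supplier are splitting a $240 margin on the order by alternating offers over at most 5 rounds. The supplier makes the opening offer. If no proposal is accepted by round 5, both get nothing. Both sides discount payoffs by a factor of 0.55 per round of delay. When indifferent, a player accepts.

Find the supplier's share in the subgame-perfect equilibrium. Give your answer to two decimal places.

162.63

Round 5 (the supplier proposes): the retailer will accept anything ≥ 0, so the supplier offers 0 and keeps 240.
Round 4 (the retailer proposes): the supplier can get 240 next round, worth 0.55 × 240 = 132 now, so the retailer offers 132, keeping 108.
Round 3 (the supplier proposes): the retailer can get 108 next round, worth 0.55 × 108 = 59.4 now. The supplier offers 59.4 and keeps 240 − 59.4 = 180.6.
Round 2 (the retailer proposes): the supplier can get 180.6 next round, worth 0.55 × 180.6 = 99.33 now. The retailer offers 99.33 and keeps 240 − 99.33 = 140.67.
Round 1 (the supplier proposes): the retailer can get 140.67 next round, worth 0.55 × 140.67 = 77.3685 now. The supplier offers 77.3685 and keeps 240 − 77.3685 = 162.6315.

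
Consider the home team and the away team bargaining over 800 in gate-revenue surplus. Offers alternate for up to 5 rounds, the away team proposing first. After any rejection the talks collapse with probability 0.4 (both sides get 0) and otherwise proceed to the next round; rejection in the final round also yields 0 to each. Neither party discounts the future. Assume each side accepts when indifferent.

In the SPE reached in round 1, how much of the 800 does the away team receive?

Round 5 (the away team proposes): rejection yields 0 for the home team; the away team offers 0 and keeps 800.
Round 4 (the home team proposes): rejecting gives the away team an expected 0.6 × 800 = 480; the home team offers that and keeps 320.
Round 3 (the away team proposes): rejecting gives the home team an expected 0.6 × 320 = 192. The away team offers 192 and keeps 800 − 192 = 608.
Round 2 (the home team proposes): rejecting gives the away team an expected 0.6 × 608 = 364.8. The home team offers 364.8 and keeps 800 − 364.8 = 435.2.
Round 1 (the away team proposes): rejecting gives the home team an expected 0.6 × 435.2 = 261.12; the away team offers that and keeps 538.88.

538.88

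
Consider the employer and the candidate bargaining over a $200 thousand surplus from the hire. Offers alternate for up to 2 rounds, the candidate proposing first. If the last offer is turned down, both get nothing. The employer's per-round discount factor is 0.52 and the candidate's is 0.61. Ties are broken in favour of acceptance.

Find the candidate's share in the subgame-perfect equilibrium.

Round 2 (the employer proposes): rejection yields 0 for the candidate; the employer offers 0 and keeps 200.
Round 1 (the candidate proposes): the employer can get 200 next round, worth 0.52 × 200 = 104 now. The candidate offers 104 and keeps 200 − 104 = 96.

96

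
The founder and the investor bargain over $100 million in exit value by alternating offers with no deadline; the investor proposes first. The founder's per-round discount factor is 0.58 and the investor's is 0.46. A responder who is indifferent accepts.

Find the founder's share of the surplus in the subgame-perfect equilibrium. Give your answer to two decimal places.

42.72

Let x be the investor's share when the investor proposes and y be the founder's share when the founder proposes.
The founder accepts iff offered ≥ 0.58·y, so x = 100 − 0.58y. Symmetrically y = 100 − 0.46x.
Substituting: x = 100 − 0.58(100 − 0.46x), giving x(1 − 0.46·0.58) = 100(1 − 0.58).
So x = 100 × 0.42 / 0.7332 ≈ 57.2831, and the founder receives 100 − x ≈ 42.7169.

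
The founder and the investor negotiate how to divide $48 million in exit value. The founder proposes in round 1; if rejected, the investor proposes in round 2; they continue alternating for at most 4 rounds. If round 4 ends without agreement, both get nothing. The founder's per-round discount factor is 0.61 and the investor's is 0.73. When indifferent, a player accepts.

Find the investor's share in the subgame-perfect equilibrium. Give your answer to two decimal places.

29.27

Work backward from the last round.
Round 4 (the investor proposes): the founder will accept anything ≥ 0, so the investor offers 0 and keeps 48.
Round 3 (the founder proposes): the investor can get 48 next round, worth 0.73 × 48 = 35.04 now, so the founder offers 35.04, keeping 12.96.
Round 2 (the investor proposes): the founder can get 12.96 next round, worth 0.61 × 12.96 = 7.9056 now; the investor offers that and keeps 40.0944.
Round 1 (the founder proposes): the investor can get 40.0944 next round, worth 0.73 × 40.0944 = 29.268912 now, so the founder offers 29.268912, keeping 18.731088.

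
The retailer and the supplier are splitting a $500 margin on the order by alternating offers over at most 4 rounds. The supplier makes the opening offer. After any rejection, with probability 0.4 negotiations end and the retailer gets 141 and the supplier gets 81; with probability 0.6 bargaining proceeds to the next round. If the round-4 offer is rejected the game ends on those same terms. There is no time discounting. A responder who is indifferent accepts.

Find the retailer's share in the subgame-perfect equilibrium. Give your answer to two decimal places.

Round 4 (the retailer proposes): the supplier gets 81 if talks fail, so the retailer offers 81 and keeps 419.
Round 3 (the supplier proposes): rejecting gives the retailer an expected 0.6 × 419 + 0.4 × 141 = 307.8; the supplier offers that and keeps 192.2.
Round 2 (the retailer proposes): rejecting gives the supplier an expected 0.6 × 192.2 + 0.4 × 81 = 147.72, so the retailer offers 147.72, keeping 352.28.
Round 1 (the supplier proposes): rejecting gives the retailer an expected 0.6 × 352.28 + 0.4 × 141 = 267.768. The supplier offers 267.768 and keeps 500 − 267.768 = 232.232.

267.77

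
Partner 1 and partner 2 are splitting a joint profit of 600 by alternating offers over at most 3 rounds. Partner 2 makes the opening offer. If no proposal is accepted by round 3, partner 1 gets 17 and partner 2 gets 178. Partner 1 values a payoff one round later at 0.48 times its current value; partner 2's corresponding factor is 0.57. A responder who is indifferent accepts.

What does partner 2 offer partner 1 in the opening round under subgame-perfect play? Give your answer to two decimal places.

128.49

Round 3 (partner 2 proposes): partner 1 gets 17 if talks fail, so partner 2 offers 17 and keeps 583.
Round 2 (partner 1 proposes): partner 2 can get 583 next round, worth 0.57 × 583 = 332.31 now. Partner 1 offers 332.31 and keeps 600 − 332.31 = 267.69.
Round 1 (partner 2 proposes): partner 1 can get 267.69 next round, worth 0.48 × 267.69 = 128.4912 now; partner 2 offers that and keeps 471.5088.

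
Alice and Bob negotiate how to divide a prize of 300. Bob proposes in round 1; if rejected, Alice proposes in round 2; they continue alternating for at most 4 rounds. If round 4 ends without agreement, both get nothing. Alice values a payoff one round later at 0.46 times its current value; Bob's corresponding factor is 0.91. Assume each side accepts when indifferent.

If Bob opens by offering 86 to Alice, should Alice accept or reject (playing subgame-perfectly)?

Work out Alice's continuation value if the offer is rejected.
Round 4 (Alice proposes): Bob will accept anything ≥ 0, so Alice offers 0 and keeps 300.
Round 3 (Bob proposes): Alice can get 300 next round, worth 0.46 × 300 = 138 now. Bob offers 138 and keeps 300 − 138 = 162.
Round 2 (Alice proposes): Bob can get 162 next round, worth 0.91 × 162 = 147.42 now, so Alice offers 147.42, keeping 152.58.
So by rejecting in round 1, Alice gets 152.58 next round, worth 0.46 × 152.58 = 70.1868 now.
Offer 86 ≥ 70.1868, so Alice accepts.

Accept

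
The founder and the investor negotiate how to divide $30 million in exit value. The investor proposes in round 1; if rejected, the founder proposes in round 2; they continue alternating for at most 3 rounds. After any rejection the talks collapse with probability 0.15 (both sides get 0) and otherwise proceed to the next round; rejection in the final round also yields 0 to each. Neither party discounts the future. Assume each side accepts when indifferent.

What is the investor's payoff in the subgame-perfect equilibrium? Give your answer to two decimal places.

Round 3 (the investor proposes): the founder will accept anything ≥ 0, so the investor offers 0 and keeps 30.
Round 2 (the founder proposes): rejecting gives the investor an expected 0.85 × 30 = 25.5, so the founder offers 25.5, keeping 4.5.
Round 1 (the investor proposes): rejecting gives the founder an expected 0.85 × 4.5 = 3.825; the investor offers that and keeps 26.175.

26.18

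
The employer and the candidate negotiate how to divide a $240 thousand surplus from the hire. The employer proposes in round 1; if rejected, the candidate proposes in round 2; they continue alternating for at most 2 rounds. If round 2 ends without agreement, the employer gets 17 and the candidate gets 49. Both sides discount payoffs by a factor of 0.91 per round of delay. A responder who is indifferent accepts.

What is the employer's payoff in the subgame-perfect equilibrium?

Solve by backward induction from round 2.
Round 2 (the candidate proposes): the employer gets 17 if talks fail, so the candidate offers 17 and keeps 223.
Round 1 (the employer proposes): the candidate can get 223 next round, worth 0.91 × 223 = 202.93 now; the employer offers that and keeps 37.07.

37.07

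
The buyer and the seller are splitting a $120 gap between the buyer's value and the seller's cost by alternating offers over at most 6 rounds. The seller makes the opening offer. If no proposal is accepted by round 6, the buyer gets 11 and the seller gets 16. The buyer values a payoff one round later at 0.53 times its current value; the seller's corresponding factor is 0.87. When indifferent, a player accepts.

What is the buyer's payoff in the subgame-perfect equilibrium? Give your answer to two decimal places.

Solve by backward induction from round 6.
Round 6 (the buyer proposes): the seller gets 16 if talks fail, so the buyer offers 16 and keeps 104.
Round 5 (the seller proposes): the buyer can get 104 next round, worth 0.53 × 104 = 55.12 now. The seller offers 55.12 and keeps 120 − 55.12 = 64.88.
Round 4 (the buyer proposes): the seller can get 64.88 next round, worth 0.87 × 64.88 = 56.4456 now; the buyer offers that and keeps 63.5544.
Round 3 (the seller proposes): the buyer can get 63.5544 next round, worth 0.53 × 63.5544 = 33.683832 now; the seller offers that and keeps 86.316168.
Round 2 (the buyer proposes): the seller can get 86.316168 next round, worth 0.87 × 86.316168 = 75.09506616 now. The buyer offers 75.09506616 and keeps 120 − 75.09506616 = 44.90493384.
Round 1 (the seller proposes): the buyer can get 44.90493384 next round, worth 0.53 × 44.90493384 = 23.7996149352 now, so the seller offers 23.7996149352, keeping 96.2003850648.

23.80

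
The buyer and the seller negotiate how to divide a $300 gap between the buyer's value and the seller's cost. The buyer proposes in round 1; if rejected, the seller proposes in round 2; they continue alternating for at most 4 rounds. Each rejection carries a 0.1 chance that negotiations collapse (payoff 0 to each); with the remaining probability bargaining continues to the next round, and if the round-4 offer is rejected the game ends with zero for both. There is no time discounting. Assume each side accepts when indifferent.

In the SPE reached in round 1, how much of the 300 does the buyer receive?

Round 4 (the seller proposes): the buyer will accept anything ≥ 0, so the seller offers 0 and keeps 300.
Round 3 (the buyer proposes): rejecting gives the seller an expected 0.9 × 300 = 270. The buyer offers 270 and keeps 300 − 270 = 30.
Round 2 (the seller proposes): rejecting gives the buyer an expected 0.9 × 30 = 27; the seller offers that and keeps 273.
Round 1 (the buyer proposes): rejecting gives the seller an expected 0.9 × 273 = 245.7; the buyer offers that and keeps 54.3.

54.3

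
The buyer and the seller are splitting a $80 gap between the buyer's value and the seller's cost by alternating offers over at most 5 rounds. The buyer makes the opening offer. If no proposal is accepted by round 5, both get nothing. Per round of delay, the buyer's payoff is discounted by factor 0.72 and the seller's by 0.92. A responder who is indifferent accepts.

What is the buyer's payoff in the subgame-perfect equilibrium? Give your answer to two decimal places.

45.74

Round 5 (the buyer proposes): the seller will accept anything ≥ 0, so the buyer offers 0 and keeps 80.
Round 4 (the seller proposes): the buyer can get 80 next round, worth 0.72 × 80 = 57.6 now. The seller offers 57.6 and keeps 80 − 57.6 = 22.4.
Round 3 (the buyer proposes): the seller can get 22.4 next round, worth 0.92 × 22.4 = 20.608 now; the buyer offers that and keeps 59.392.
Round 2 (the seller proposes): the buyer can get 59.392 next round, worth 0.72 × 59.392 = 42.76224 now. The seller offers 42.76224 and keeps 80 − 42.76224 = 37.23776.
Round 1 (the buyer proposes): the seller can get 37.23776 next round, worth 0.92 × 37.23776 = 34.2587392 now, so the buyer offers 34.2587392, keeping 45.7412608.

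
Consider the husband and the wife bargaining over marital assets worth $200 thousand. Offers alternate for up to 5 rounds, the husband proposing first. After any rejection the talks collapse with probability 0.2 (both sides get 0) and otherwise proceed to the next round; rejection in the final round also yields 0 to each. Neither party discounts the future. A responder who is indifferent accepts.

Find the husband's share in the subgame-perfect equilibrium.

147.52

Round 5 (the husband proposes): the wife will accept anything ≥ 0, so the husband offers 0 and keeps 200.
Round 4 (the wife proposes): rejecting gives the husband an expected 0.8 × 200 = 160. The wife offers 160 and keeps 200 − 160 = 40.
Round 3 (the husband proposes): rejecting gives the wife an expected 0.8 × 40 = 32. The husband offers 32 and keeps 200 − 32 = 168.
Round 2 (the wife proposes): rejecting gives the husband an expected 0.8 × 168 = 134.4, so the wife offers 134.4, keeping 65.6.
Round 1 (the husband proposes): rejecting gives the wife an expected 0.8 × 65.6 = 52.48. The husband offers 52.48 and keeps 200 − 52.48 = 147.52.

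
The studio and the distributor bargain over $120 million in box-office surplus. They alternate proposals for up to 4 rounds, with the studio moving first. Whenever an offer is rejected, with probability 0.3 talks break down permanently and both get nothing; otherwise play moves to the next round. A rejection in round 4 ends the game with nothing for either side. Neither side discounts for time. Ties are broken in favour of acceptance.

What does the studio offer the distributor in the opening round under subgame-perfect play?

Round 4 (the distributor proposes): the studio will accept anything ≥ 0, so the distributor offers 0 and keeps 120.
Round 3 (the studio proposes): rejecting gives the distributor an expected 0.7 × 120 = 84, so the studio offers 84, keeping 36.
Round 2 (the distributor proposes): rejecting gives the studio an expected 0.7 × 36 = 25.2, so the distributor offers 25.2, keeping 94.8.
Round 1 (the studio proposes): rejecting gives the distributor an expected 0.7 × 94.8 = 66.36. The studio offers 66.36 and keeps 120 − 66.36 = 53.64.

66.36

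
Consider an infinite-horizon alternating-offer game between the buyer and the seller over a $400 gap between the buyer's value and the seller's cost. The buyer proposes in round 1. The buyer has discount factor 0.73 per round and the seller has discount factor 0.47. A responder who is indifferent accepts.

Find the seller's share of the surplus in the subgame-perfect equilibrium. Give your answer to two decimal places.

77.27

Let x be the buyer's share when the buyer proposes and y be the seller's share when the seller proposes.
The seller accepts iff offered ≥ 0.47·y, so x = 400 − 0.47y. Symmetrically y = 400 − 0.73x.
Substituting: x = 400 − 0.47(400 − 0.73x), giving x(1 − 0.73·0.47) = 400(1 − 0.47).
So x = 400 × 0.53 / 0.6569 ≈ 322.7280, and the seller receives 400 − x ≈ 77.2720.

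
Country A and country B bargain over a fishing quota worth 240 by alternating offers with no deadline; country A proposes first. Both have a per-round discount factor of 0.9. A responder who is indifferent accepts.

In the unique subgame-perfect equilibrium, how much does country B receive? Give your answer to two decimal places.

Let x be country A's share when country A proposes and y be country B's share when country B proposes.
Country B accepts iff offered ≥ 0.9·y, so x = 240 − 0.9y. Symmetrically y = 240 − 0.9x.
Substituting: x = 240 − 0.9(240 − 0.9x), giving x(1 − 0.9·0.9) = 240(1 − 0.9).
So x = 240 × 0.1 / 0.19 ≈ 126.3158, and country B receives 240 − x ≈ 113.6842.

113.68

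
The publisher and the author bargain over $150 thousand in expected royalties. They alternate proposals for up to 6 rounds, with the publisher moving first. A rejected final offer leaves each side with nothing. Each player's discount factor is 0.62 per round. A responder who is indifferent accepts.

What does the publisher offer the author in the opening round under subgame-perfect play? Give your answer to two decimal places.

62.67

By backward induction:
Round 6 (the author proposes): the publisher will accept anything ≥ 0, so the author offers 0 and keeps 150.
Round 5 (the publisher proposes): the author can get 150 next round, worth 0.62 × 150 = 93 now; the publisher offers that and keeps 57.
Round 4 (the author proposes): the publisher can get 57 next round, worth 0.62 × 57 = 35.34 now, so the author offers 35.34, keeping 114.66.
Round 3 (the publisher proposes): the author can get 114.66 next round, worth 0.62 × 114.66 = 71.0892 now. The publisher offers 71.0892 and keeps 150 − 71.0892 = 78.9108.
Round 2 (the author proposes): the publisher can get 78.9108 next round, worth 0.62 × 78.9108 = 48.924696 now. The author offers 48.924696 and keeps 150 − 48.924696 = 101.075304.
Round 1 (the publisher proposes): the author can get 101.075304 next round, worth 0.62 × 101.075304 = 62.66668848 now, so the publisher offers 62.66668848, keeping 87.33331152.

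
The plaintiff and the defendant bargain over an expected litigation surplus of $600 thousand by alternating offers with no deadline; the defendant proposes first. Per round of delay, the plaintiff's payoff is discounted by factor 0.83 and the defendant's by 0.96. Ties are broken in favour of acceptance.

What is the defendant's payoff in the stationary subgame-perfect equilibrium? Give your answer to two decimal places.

In a stationary SPE each proposer offers the other exactly their discounted continuation value.
If the defendant keeps x when proposing and the plaintiff keeps y when proposing, then x = 600 − 0.83y and y = 600 − 0.96x.
Solving: x = 600(1 − 0.83) / (1 − 0.96·0.83) = 102 / 0.2032 ≈ 501.9685.
The plaintiff gets 600 − 501.9685 ≈ 98.0315.

501.97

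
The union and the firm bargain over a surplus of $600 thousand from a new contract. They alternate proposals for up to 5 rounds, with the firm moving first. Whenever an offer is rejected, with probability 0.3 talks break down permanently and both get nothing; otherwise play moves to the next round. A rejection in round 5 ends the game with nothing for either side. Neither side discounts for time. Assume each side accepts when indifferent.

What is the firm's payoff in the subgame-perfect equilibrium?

By backward induction:
Round 5 (the firm proposes): the union will accept anything ≥ 0, so the firm offers 0 and keeps 600.
Round 4 (the union proposes): rejecting gives the firm an expected 0.7 × 600 = 420. The union offers 420 and keeps 600 − 420 = 180.
Round 3 (the firm proposes): rejecting gives the union an expected 0.7 × 180 = 126. The firm offers 126 and keeps 600 − 126 = 474.
Round 2 (the union proposes): rejecting gives the firm an expected 0.7 × 474 = 331.8, so the union offers 331.8, keeping 268.2.
Round 1 (the firm proposes): rejecting gives the union an expected 0.7 × 268.2 = 187.74; the firm offers that and keeps 412.26.

412.26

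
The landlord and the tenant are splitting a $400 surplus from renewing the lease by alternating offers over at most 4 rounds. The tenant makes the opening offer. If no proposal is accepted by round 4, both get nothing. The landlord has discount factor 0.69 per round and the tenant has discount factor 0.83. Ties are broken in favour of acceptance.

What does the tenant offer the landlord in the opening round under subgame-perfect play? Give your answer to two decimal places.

Round 4 (the landlord proposes): rejection yields 0 for the tenant; the landlord offers 0 and keeps 400.
Round 3 (the tenant proposes): the landlord can get 400 next round, worth 0.69 × 400 = 276 now; the tenant offers that and keeps 124.
Round 2 (the landlord proposes): the tenant can get 124 next round, worth 0.83 × 124 = 102.92 now; the landlord offers that and keeps 297.08.
Round 1 (the tenant proposes): the landlord can get 297.08 next round, worth 0.69 × 297.08 = 204.9852 now. The tenant offers 204.9852 and keeps 400 − 204.9852 = 195.0148.

204.99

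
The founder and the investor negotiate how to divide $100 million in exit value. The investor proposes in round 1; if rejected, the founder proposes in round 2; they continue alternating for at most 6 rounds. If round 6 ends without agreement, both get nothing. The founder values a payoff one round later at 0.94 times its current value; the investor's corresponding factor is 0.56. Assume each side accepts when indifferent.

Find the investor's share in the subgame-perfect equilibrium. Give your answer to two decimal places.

Round 6 (the founder proposes): the investor will accept anything ≥ 0, so the founder offers 0 and keeps 100.
Round 5 (the investor proposes): the founder can get 100 next round, worth 0.94 × 100 = 94 now; the investor offers that and keeps 6.
Round 4 (the founder proposes): the investor can get 6 next round, worth 0.56 × 6 = 3.36 now, so the founder offers 3.36, keeping 96.64.
Round 3 (the investor proposes): the founder can get 96.64 next round, worth 0.94 × 96.64 = 90.8416 now, so the investor offers 90.8416, keeping 9.1584.
Round 2 (the founder proposes): the investor can get 9.1584 next round, worth 0.56 × 9.1584 = 5.128704 now; the founder offers that and keeps 94.871296.
Round 1 (the investor proposes): the founder can get 94.871296 next round, worth 0.94 × 94.871296 = 89.17901824 now, so the investor offers 89.17901824, keeping 10.82098176.

10.82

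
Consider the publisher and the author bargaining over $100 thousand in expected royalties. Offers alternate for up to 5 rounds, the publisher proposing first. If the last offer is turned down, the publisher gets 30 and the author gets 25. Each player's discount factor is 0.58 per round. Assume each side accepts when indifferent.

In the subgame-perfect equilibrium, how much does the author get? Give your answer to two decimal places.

35.38

Round 5 (the publisher proposes): the author gets 25 if talks fail, so the publisher offers 25 and keeps 75.
Round 4 (the author proposes): the publisher can get 75 next round, worth 0.58 × 75 = 43.5 now. The author offers 43.5 and keeps 100 − 43.5 = 56.5.
Round 3 (the publisher proposes): the author can get 56.5 next round, worth 0.58 × 56.5 = 32.77 now. The publisher offers 32.77 and keeps 100 − 32.77 = 67.23.
Round 2 (the author proposes): the publisher can get 67.23 next round, worth 0.58 × 67.23 = 38.9934 now; the author offers that and keeps 61.0066.
Round 1 (the publisher proposes): the author can get 61.0066 next round, worth 0.58 × 61.0066 = 35.383828 now. The publisher offers 35.383828 and keeps 100 − 35.383828 = 64.616172.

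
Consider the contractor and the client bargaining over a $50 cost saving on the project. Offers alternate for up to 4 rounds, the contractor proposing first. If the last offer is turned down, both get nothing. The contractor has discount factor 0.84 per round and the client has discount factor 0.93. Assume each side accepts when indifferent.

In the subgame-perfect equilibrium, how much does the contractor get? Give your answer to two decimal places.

Round 4 (the client proposes): rejection yields 0 for the contractor; the client offers 0 and keeps 50.
Round 3 (the contractor proposes): the client can get 50 next round, worth 0.93 × 50 = 46.5 now, so the contractor offers 46.5, keeping 3.5.
Round 2 (the client proposes): the contractor can get 3.5 next round, worth 0.84 × 3.5 = 2.94 now, so the client offers 2.94, keeping 47.06.
Round 1 (the contractor proposes): the client can get 47.06 next round, worth 0.93 × 47.06 = 43.7658 now; the contractor offers that and keeps 6.2342.

6.23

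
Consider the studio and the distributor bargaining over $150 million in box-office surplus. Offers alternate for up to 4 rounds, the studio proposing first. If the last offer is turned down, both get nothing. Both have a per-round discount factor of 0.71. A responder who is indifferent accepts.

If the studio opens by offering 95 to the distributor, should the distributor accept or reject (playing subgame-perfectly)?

Work out the distributor's continuation value if the offer is rejected.
Round 4 (the distributor proposes): the studio will accept anything ≥ 0, so the distributor offers 0 and keeps 150.
Round 3 (the studio proposes): the distributor can get 150 next round, worth 0.71 × 150 = 106.5 now. The studio offers 106.5 and keeps 150 − 106.5 = 43.5.
Round 2 (the distributor proposes): the studio can get 43.5 next round, worth 0.71 × 43.5 = 30.885 now. The distributor offers 30.885 and keeps 150 − 30.885 = 119.115.
So by rejecting in round 1, the distributor gets 119.115 next round, worth 0.71 × 119.115 = 84.57165 now.
Offer 95 ≥ 84.57165, so the distributor accepts.

Accept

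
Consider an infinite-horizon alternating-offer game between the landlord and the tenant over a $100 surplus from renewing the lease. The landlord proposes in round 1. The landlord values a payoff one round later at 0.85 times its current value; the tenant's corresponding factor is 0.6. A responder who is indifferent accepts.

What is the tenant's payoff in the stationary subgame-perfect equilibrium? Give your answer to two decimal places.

18.37

Let x be the landlord's share when the landlord proposes and y be the tenant's share when the tenant proposes.
The tenant accepts iff offered ≥ 0.6·y, so x = 100 − 0.6y. Symmetrically y = 100 − 0.85x.
Substituting: x = 100 − 0.6(100 − 0.85x), giving x(1 − 0.85·0.6) = 100(1 − 0.6).
So x = 100 × 0.4 / 0.49 ≈ 81.6327, and the tenant receives 100 − x ≈ 18.3673.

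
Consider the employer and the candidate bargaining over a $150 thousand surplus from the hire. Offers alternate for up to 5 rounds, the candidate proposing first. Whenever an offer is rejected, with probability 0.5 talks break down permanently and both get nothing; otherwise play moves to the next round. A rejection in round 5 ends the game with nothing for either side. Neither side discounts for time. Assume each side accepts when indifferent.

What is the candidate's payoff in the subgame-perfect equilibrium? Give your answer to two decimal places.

103.13

Round 5 (the candidate proposes): the employer will accept anything ≥ 0, so the candidate offers 0 and keeps 150.
Round 4 (the employer proposes): rejecting gives the candidate an expected 0.5 × 150 = 75, so the employer offers 75, keeping 75.
Round 3 (the candidate proposes): rejecting gives the employer an expected 0.5 × 75 = 37.5, so the candidate offers 37.5, keeping 112.5.
Round 2 (the employer proposes): rejecting gives the candidate an expected 0.5 × 112.5 = 56.25, so the employer offers 56.25, keeping 93.75.
Round 1 (the candidate proposes): rejecting gives the employer an expected 0.5 × 93.75 = 46.875, so the candidate offers 46.875, keeping 103.125.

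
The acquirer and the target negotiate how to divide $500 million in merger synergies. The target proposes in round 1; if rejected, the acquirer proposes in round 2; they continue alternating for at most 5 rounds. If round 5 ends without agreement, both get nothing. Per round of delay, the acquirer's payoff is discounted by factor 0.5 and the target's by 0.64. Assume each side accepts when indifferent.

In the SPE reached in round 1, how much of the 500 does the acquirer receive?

118.8

Round 5 (the target proposes): the acquirer will accept anything ≥ 0, so the target offers 0 and keeps 500.
Round 4 (the acquirer proposes): the target can get 500 next round, worth 0.64 × 500 = 320 now; the acquirer offers that and keeps 180.
Round 3 (the target proposes): the acquirer can get 180 next round, worth 0.5 × 180 = 90 now; the target offers that and keeps 410.
Round 2 (the acquirer proposes): the target can get 410 next round, worth 0.64 × 410 = 262.4 now, so the acquirer offers 262.4, keeping 237.6.
Round 1 (the target proposes): the acquirer can get 237.6 next round, worth 0.5 × 237.6 = 118.8 now. The target offers 118.8 and keeps 500 − 118.8 = 381.2.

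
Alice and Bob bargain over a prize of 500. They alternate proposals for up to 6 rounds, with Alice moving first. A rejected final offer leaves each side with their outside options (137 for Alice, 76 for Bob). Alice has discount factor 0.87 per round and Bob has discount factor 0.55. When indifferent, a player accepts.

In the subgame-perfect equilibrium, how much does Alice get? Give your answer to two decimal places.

Round 6 (Bob proposes): Alice gets 137 if talks fail, so Bob offers 137 and keeps 363.
Round 5 (Alice proposes): Bob can get 363 next round, worth 0.55 × 363 = 199.65 now, so Alice offers 199.65, keeping 300.35.
Round 4 (Bob proposes): Alice can get 300.35 next round, worth 0.87 × 300.35 = 261.3045 now; Bob offers that and keeps 238.6955.
Round 3 (Alice proposes): Bob can get 238.6955 next round, worth 0.55 × 238.6955 = 131.282525 now. Alice offers 131.282525 and keeps 500 − 131.282525 = 368.717475.
Round 2 (Bob proposes): Alice can get 368.717475 next round, worth 0.87 × 368.717475 = 320.78420325 now; Bob offers that and keeps 179.21579675.
Round 1 (Alice proposes): Bob can get 179.21579675 next round, worth 0.55 × 179.21579675 = 98.5686882125 now, so Alice offers 98.5686882125, keeping 401.4313117875.

401.43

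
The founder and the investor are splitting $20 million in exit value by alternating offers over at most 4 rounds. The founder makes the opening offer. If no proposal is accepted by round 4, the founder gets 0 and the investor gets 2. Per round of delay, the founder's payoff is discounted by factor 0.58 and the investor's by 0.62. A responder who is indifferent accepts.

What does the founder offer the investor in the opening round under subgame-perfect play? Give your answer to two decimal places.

Round 4 (the investor proposes): the founder will accept anything ≥ 0, so the investor offers 0 and keeps 20.
Round 3 (the founder proposes): the investor can get 20 next round, worth 0.62 × 20 = 12.4 now, so the founder offers 12.4, keeping 7.6.
Round 2 (the investor proposes): the founder can get 7.6 next round, worth 0.58 × 7.6 = 4.408 now, so the investor offers 4.408, keeping 15.592.
Round 1 (the founder proposes): the investor can get 15.592 next round, worth 0.62 × 15.592 = 9.66704 now; the founder offers that and keeps 10.33296.

9.67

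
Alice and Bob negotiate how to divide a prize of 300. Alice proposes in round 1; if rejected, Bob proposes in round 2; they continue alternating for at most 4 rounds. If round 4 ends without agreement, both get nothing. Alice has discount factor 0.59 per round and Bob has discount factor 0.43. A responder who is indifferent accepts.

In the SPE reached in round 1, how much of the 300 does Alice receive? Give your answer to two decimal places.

Round 4 (Bob proposes): rejection yields 0 for Alice; Bob offers 0 and keeps 300.
Round 3 (Alice proposes): Bob can get 300 next round, worth 0.43 × 300 = 129 now, so Alice offers 129, keeping 171.
Round 2 (Bob proposes): Alice can get 171 next round, worth 0.59 × 171 = 100.89 now. Bob offers 100.89 and keeps 300 − 100.89 = 199.11.
Round 1 (Alice proposes): Bob can get 199.11 next round, worth 0.43 × 199.11 = 85.6173 now; Alice offers that and keeps 214.3827.

214.38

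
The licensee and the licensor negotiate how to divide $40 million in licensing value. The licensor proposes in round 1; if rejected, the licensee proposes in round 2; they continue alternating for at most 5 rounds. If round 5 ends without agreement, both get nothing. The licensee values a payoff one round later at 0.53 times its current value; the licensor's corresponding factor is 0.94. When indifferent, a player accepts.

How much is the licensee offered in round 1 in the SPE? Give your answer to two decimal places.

1.91

By backward induction:
Round 5 (the licensor proposes): the licensee will accept anything ≥ 0, so the licensor offers 0 and keeps 40.
Round 4 (the licensee proposes): the licensor can get 40 next round, worth 0.94 × 40 = 37.6 now, so the licensee offers 37.6, keeping 2.4.
Round 3 (the licensor proposes): the licensee can get 2.4 next round, worth 0.53 × 2.4 = 1.272 now, so the licensor offers 1.272, keeping 38.728.
Round 2 (the licensee proposes): the licensor can get 38.728 next round, worth 0.94 × 38.728 = 36.40432 now, so the licensee offers 36.40432, keeping 3.59568.
Round 1 (the licensor proposes): the licensee can get 3.59568 next round, worth 0.53 × 3.59568 = 1.9057104 now; the licensor offers that and keeps 38.0942896.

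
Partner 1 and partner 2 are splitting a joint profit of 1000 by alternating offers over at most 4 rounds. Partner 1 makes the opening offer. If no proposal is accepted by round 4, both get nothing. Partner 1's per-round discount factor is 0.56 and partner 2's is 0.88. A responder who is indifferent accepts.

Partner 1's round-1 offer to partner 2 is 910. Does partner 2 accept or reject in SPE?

Work out partner 2's continuation value if the offer is rejected.
Round 4 (partner 2 proposes): partner 1 will accept anything ≥ 0, so partner 2 offers 0 and keeps 1000.
Round 3 (partner 1 proposes): partner 2 can get 1000 next round, worth 0.88 × 1000 = 880 now. Partner 1 offers 880 and keeps 1000 − 880 = 120.
Round 2 (partner 2 proposes): partner 1 can get 120 next round, worth 0.56 × 120 = 67.2 now, so partner 2 offers 67.2, keeping 932.8.
So by rejecting in round 1, partner 2 gets 932.8 next round, worth 0.88 × 932.8 = 820.864 now.
Offer 910 ≥ 820.864, so partner 2 accepts.

Accept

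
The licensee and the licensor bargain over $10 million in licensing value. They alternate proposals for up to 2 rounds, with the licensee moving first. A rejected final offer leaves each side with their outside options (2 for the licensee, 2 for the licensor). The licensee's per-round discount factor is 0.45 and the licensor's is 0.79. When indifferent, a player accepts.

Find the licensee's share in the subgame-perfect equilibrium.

3.68

Solve by backward induction from round 2.
Round 2 (the licensor proposes): the licensee gets 2 if talks fail, so the licensor offers 2 and keeps 8.
Round 1 (the licensee proposes): the licensor can get 8 next round, worth 0.79 × 8 = 6.32 now. The licensee offers 6.32 and keeps 10 − 6.32 = 3.68.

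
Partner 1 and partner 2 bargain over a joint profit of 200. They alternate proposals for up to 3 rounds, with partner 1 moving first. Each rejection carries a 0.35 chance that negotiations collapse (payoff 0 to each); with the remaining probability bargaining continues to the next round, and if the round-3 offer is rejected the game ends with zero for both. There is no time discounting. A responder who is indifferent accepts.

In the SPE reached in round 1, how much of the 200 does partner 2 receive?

45.5

Round 3 (partner 1 proposes): partner 2 will accept anything ≥ 0, so partner 1 offers 0 and keeps 200.
Round 2 (partner 2 proposes): rejecting gives partner 1 an expected 0.65 × 200 = 130; partner 2 offers that and keeps 70.
Round 1 (partner 1 proposes): rejecting gives partner 2 an expected 0.65 × 70 = 45.5; partner 1 offers that and keeps 154.5.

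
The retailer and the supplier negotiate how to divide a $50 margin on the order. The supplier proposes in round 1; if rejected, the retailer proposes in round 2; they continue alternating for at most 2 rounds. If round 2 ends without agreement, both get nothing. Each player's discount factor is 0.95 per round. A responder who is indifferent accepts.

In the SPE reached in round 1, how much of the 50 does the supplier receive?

2.5

Round 2 (the retailer proposes): the supplier will accept anything ≥ 0, so the retailer offers 0 and keeps 50.
Round 1 (the supplier proposes): the retailer can get 50 next round, worth 0.95 × 50 = 47.5 now, so the supplier offers 47.5, keeping 2.5.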